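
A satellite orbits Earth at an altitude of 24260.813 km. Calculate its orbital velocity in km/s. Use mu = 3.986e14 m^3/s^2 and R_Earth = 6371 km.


r = R_E + alt = 6371.0 + 24260.813 = 30631.8130 km = 3.0631813e+07 m
v = sqrt(mu/r) = sqrt(3.986e14 / 3.0631813e+07) = 3607.3003 m/s = 3.6073 km/s

3.6073 km/s


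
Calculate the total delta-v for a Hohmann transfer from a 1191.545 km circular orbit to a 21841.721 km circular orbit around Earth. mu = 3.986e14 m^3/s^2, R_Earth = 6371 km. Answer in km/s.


r1 = 7562.5450 km = 7.562545e+06 m
r2 = 28212.7210 km = 2.8212721e+07 m
dv1 = sqrt(mu/r1)*(sqrt(2*r2/(r1+r2)) - 1) = 1857.6364 m/s
dv2 = sqrt(mu/r2)*(1 - sqrt(2*r1/(r1+r2))) = 1314.7594 m/s
total dv = |dv1| + |dv2| = 1857.6364 + 1314.7594 = 3172.3959 m/s = 3.1724 km/s

3.1724 km/s


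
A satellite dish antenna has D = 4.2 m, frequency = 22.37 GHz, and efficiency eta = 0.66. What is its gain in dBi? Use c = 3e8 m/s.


lambda = c/f = 3e8 / 2.237e+10 = 0.01341082 m
G = eta*(pi*D/lambda)^2 = 0.66*(pi*4.2/0.01341082)^2
G = 638898.2822 (linear)
G = 10*log10(638898.2822) = 58.0543 dBi

58.0543 dBi


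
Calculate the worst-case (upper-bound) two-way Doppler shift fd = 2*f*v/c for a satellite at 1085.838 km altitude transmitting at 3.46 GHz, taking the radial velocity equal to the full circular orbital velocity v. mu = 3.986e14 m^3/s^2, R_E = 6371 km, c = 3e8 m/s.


r = 7.456838e+06 m
v = sqrt(mu/r) = 7311.2443 m/s (worst-case radial velocity)
f = 3.46 GHz = 3.46e+09 Hz
fd = 2*f*v/c = 2*3.46e+09*7311.2443/3.0e+08
fd = 168646.0341 Hz

168646.0341 Hz


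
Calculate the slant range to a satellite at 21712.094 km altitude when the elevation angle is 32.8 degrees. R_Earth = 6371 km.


h = 21712.094 km, el = 32.8 deg
d = -R_E*sin(el) + sqrt((R_E*sin(el))^2 + 2*R_E*h + h^2)
d = -6371.0000*sin(0.572468) + sqrt((6371.0000*0.5417082)^2 + 2*6371.0000*21712.094 + 21712.094^2)
d = 24116.5384 km

24116.5384 km


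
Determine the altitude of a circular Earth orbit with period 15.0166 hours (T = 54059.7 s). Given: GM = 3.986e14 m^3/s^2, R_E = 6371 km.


T = 54059.7 s
r = (mu*T^2/(4*pi^2))^(1/3) = (3.986e14 * 54059.7^2 / (4*pi^2))^(1/3)
r = 3.0901171e+07 m = 30901.1712 km
alt = r - R_E = 30901.1712 - 6371 = 24530.1712 km

24530.1712 km


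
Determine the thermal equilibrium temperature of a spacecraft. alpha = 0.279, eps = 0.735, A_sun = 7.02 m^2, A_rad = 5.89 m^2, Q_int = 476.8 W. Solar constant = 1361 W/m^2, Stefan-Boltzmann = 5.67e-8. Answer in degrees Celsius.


Numerator = alpha*S*A_sun + Q_int = 0.279*1361*7.02 + 476.8 = 3142.4274 W
Denominator = eps*sigma*A_rad = 0.735*5.67e-8*5.89 = 2.454628e-07 W/K^4
T^4 = 1.2802051e+10 K^4
T = 336.3720 K = 63.2220 C

63.2220 degrees Celsius


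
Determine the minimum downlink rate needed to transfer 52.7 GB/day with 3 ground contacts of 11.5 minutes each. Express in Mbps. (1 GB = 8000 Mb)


total contact time = 3 * 11.5 * 60 = 2070.0000 s
data = 52.7 GB = 421600.0000 Mb
rate = 421600.0000 / 2070.0000 = 203.6715 Mbps

203.6715 Mbps


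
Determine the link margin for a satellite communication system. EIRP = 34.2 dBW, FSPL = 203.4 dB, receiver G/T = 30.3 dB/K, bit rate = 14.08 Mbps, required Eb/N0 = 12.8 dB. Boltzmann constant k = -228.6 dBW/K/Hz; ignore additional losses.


C/N0 = EIRP - FSPL + G/T - k = 34.2 - 203.4 + 30.3 - (-228.6)
C/N0 = 89.7000 dB-Hz
R_b = 14.08 Mbps = 1.408e+07 bps -> 10*log10(R_b) = 71.4860 dB-Hz
Eb/N0 = C/N0 - 10*log10(R_b) = 89.7000 - 71.4860 = 18.2140 dB
Margin = Eb/N0 - Eb/N0_req = 18.2140 - 12.8 = 5.4140 dB (link closes)

5.4140 dB


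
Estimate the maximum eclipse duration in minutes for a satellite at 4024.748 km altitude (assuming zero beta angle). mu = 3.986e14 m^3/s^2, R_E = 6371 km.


r = 10395.7480 km
T = 175.8100 min
Eclipse fraction = arcsin(R_E/r)/pi = arcsin(6371.0000/10395.7480)/pi
= arcsin(0.6128467)/pi = 0.2099757
Eclipse duration = 0.2099757 * 175.8100 = 36.9158 min

36.9158 minutes


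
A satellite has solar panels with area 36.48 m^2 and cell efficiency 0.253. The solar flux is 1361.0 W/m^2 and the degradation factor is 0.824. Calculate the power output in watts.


P = area * eta * S * degradation
P = 36.48 * 0.253 * 1361.0 * 0.824
P = 10350.4847 W

10350.4847 W


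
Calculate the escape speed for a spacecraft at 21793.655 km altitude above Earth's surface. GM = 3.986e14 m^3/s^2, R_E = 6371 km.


r = 6371.0 + 21793.655 = 28164.6550 km = 2.8164655e+07 m
v_esc = sqrt(2*mu/r) = sqrt(2*3.986e14 / 2.8164655e+07)
v_esc = 5320.2425 m/s = 5.3202 km/s

5.3202 km/s


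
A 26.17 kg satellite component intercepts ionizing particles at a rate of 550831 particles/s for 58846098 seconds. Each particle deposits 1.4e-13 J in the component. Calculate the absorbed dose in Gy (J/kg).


Total energy deposited = rate * time * E_per
  = 550831 * 58846098 * 1.4e-13 = 4.5380 J
Dose = E_total / mass = 4.5380 / 26.17
Dose = 0.1734045 Gy

0.1734 Gy


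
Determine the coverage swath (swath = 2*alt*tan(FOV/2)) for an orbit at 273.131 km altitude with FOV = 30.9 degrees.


FOV = 30.9 deg = 0.5393067 rad
swath = 2 * alt * tan(FOV/2) = 2 * 273.131 * tan(0.2696534)
swath = 2 * 273.131 * 0.276385
swath = 150.9786 km

150.9786 km


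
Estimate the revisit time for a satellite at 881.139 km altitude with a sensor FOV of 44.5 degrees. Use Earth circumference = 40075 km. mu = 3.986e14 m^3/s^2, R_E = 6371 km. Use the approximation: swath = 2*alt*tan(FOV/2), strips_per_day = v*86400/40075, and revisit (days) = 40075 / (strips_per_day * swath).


swath = 2*881.139*tan(0.3883358) = 720.9670 km
v = sqrt(mu/r) = 7413.7099 m/s = 7.4137 km/s
strips/day = v*86400/40075 = 7.4137*86400/40075 = 15.9836
coverage/day = strips * swath = 15.9836 * 720.9670 = 11523.6793 km
revisit = 40075 / 11523.6793 = 3.4776 days

3.4776 days


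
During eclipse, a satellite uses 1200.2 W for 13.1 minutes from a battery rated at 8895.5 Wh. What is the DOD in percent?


E_used = P * t / 60 = 1200.2 * 13.1 / 60 = 262.0437 Wh
DOD = E_used / E_total * 100 = 262.0437 / 8895.5 * 100
DOD = 2.9458 %

2.9458 %


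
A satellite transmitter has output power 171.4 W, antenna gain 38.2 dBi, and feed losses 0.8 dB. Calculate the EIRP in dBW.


Pt = 171.4 W = 22.3401 dBW
EIRP = Pt_dBW + Gt - losses = 22.3401 + 38.2 - 0.8 = 59.7401 dBW

59.7401 dBW


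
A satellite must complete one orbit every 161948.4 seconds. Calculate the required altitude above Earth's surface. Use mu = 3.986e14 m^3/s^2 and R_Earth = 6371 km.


T = 161948.4 s
r = (mu*T^2/(4*pi^2))^(1/3) = (3.986e14 * 161948.4^2 / (4*pi^2))^(1/3)
r = 6.4216056e+07 m = 64216.0557 km
alt = r - R_E = 64216.0557 - 6371 = 57845.0557 km

57845.0557 km


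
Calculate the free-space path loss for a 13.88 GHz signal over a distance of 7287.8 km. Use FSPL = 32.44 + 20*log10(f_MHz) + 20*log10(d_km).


f = 13.88 GHz = 13880.0000 MHz
d = 7287.8 km
FSPL = 32.44 + 20*log10(13880.0000) + 20*log10(7287.8)
FSPL = 32.44 + 82.8478 + 77.2519
FSPL = 192.5397 dB

192.5397 dB


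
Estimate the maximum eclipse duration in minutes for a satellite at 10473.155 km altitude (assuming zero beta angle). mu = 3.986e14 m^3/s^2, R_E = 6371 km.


r = 16844.1550 km
T = 362.6050 min
Eclipse fraction = arcsin(R_E/r)/pi = arcsin(6371.0000/16844.1550)/pi
= arcsin(0.3782321)/pi = 0.1234679
Eclipse duration = 0.1234679 * 362.6050 = 44.7701 min

44.7701 minutes


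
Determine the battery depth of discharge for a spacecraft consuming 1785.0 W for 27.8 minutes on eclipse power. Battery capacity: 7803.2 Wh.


E_used = P * t / 60 = 1785.0 * 27.8 / 60 = 827.0500 Wh
DOD = E_used / E_total * 100 = 827.0500 / 7803.2 * 100
DOD = 10.5989 %

10.5989 %


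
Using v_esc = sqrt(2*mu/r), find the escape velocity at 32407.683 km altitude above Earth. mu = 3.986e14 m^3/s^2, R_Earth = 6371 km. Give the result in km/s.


r = 6371.0 + 32407.683 = 38778.6830 km = 3.8778683e+07 m
v_esc = sqrt(2*mu/r) = sqrt(2*3.986e14 / 3.8778683e+07)
v_esc = 4534.0585 m/s = 4.5341 km/s

4.5341 km/s


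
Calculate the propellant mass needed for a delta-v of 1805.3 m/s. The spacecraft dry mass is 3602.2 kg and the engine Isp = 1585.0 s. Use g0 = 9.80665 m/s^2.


ve = Isp * g0 = 1585.0 * 9.80665 = 15543.540250 m/s
mass ratio = exp(dv/ve) = exp(1805.3/15543.540250) = 1.12315839
m_prop = m_dry * (mr - 1) = 3602.2 * (1.12315839 - 1)
m_prop = 443.6412 kg

443.6412 kg


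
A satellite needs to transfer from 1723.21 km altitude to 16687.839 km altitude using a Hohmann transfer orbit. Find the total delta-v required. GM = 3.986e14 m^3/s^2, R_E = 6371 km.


r1 = 8094.2100 km = 8.09421e+06 m
r2 = 23058.8390 km = 2.3058839e+07 m
dv1 = sqrt(mu/r1)*(sqrt(2*r2/(r1+r2)) - 1) = 1520.6873 m/s
dv2 = sqrt(mu/r2)*(1 - sqrt(2*r1/(r1+r2))) = 1160.5647 m/s
total dv = |dv1| + |dv2| = 1520.6873 + 1160.5647 = 2681.2520 m/s = 2.6813 km/s

2.6813 km/s


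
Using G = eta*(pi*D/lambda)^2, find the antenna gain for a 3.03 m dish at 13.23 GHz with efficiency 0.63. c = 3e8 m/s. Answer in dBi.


lambda = c/f = 3e8 / 1.323e+10 = 0.02267574 m
G = eta*(pi*D/lambda)^2 = 0.63*(pi*3.03/0.02267574)^2
G = 111020.3854 (linear)
G = 10*log10(111020.3854) = 50.4540 dBi

50.4540 dBi


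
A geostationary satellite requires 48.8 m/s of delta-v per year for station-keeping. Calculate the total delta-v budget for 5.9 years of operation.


dV = rate * years = 48.8 * 5.9
dV = 287.9200 m/s

287.9200 m/s


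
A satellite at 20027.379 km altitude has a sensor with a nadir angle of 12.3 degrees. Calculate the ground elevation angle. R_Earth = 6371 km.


r = R_E + alt = 26398.3790 km
Law of sines in the satellite / Earth-center / ground-point triangle:
  sin(nadir)/R_E = sin(90 + el)/r  =>  cos(el) = (r/R_E)*sin(nadir)
cos(el) = (26398.3790 / 6371.0000) * sin(12.3 deg) = 0.8826961
el = arccos(0.8826961) = 28.0307 deg
(Earth-central angle = 90 - nadir - el = 49.6693 deg)

28.0307 degrees


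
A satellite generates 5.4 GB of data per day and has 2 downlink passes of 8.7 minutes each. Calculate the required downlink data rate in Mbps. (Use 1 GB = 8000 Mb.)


total contact time = 2 * 8.7 * 60 = 1044.0000 s
data = 5.4 GB = 43200.0000 Mb
rate = 43200.0000 / 1044.0000 = 41.3793 Mbps

41.3793 Mbps


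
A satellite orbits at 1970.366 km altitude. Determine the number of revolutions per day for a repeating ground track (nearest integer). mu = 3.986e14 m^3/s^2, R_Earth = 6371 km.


r = 8.341366e+06 m
T = 2*pi*sqrt(r^3/mu) = 7581.7068 s = 126.3618 min
revs/day = 1440 / 126.3618 = 11.3959
Rounded: 11 revolutions per day

11 revolutions per day


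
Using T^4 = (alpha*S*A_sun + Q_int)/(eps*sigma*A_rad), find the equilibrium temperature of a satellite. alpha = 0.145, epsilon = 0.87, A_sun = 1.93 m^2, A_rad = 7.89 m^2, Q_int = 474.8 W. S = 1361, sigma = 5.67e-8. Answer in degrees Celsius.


Numerator = alpha*S*A_sun + Q_int = 0.145*1361*1.93 + 474.8 = 855.6758 W
Denominator = eps*sigma*A_rad = 0.87*5.67e-8*7.89 = 3.8920581e-07 W/K^4
T^4 = 2.1985177e+09 K^4
T = 216.5372 K = -56.6128 C

-56.6128 degrees Celsius


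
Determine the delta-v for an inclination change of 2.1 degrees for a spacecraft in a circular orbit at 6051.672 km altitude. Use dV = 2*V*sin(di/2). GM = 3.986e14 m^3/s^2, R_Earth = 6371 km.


r = 12422.6720 km = 1.2422672e+07 m
V = sqrt(mu/r) = 5664.4942 m/s
di = 2.1 deg = 0.03665191 rad
dV = 2*V*sin(di/2) = 2*5664.4942*sin(0.01832596)
dV = 207.6029 m/s = 0.2076029 km/s

0.2076 km/s


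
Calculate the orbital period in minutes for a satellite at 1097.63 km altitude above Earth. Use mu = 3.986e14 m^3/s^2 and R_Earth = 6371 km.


r = 7468.6300 km = 7.46863e+06 m
T = 2*pi*sqrt(r^3/mu) = 2*pi*sqrt(4.1660342e+20 / 3.986e14)
T = 6423.5135 s = 107.0586 min

107.0586 minutes


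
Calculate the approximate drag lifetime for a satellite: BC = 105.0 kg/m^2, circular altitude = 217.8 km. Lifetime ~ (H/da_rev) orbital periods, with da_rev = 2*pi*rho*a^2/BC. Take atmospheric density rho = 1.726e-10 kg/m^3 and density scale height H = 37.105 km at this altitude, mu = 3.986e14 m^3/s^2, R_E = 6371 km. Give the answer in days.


a = R_E + alt = 6588.8000 km = 6.5888e+06 m
da_rev = 2*pi*rho*a^2/BC = 2*pi*1.726e-10*(6.5888e+06)^2/105.0 = 448.377706 m per revolution
N = H/da_rev = 37105.0000 m / 448.377706 m = 82.7539 revolutions
P = 2*pi*sqrt(a^3/mu) = 5322.5617 s
lifetime = N*P = 82.7539 * 5322.5617 = 440462.6973 s = 5.0979 days

5.0979 days


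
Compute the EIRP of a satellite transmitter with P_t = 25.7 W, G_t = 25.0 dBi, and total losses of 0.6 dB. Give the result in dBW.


Pt = 25.7 W = 14.0993 dBW
EIRP = Pt_dBW + Gt - losses = 14.0993 + 25.0 - 0.6 = 38.4993 dBW

38.4993 dBW


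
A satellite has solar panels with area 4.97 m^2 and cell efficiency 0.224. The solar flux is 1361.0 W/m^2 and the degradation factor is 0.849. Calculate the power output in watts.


P = area * eta * S * degradation
P = 4.97 * 0.224 * 1361.0 * 0.849
P = 1286.3828 W

1286.3828 W


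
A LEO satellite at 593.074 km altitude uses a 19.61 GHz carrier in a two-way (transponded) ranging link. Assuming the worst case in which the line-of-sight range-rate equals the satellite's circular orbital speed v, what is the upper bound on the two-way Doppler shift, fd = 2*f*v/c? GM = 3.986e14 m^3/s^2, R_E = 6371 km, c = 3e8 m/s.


r = 6.964074e+06 m
v = sqrt(mu/r) = 7565.4882 m/s (worst-case radial velocity)
f = 19.61 GHz = 1.961e+10 Hz
fd = 2*f*v/c = 2*1.961e+10*7565.4882/3.0e+08
fd = 989061.4914 Hz

989061.4914 Hz


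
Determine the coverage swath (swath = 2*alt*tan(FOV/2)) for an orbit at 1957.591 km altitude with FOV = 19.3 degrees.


FOV = 19.3 deg = 0.3368485 rad
swath = 2 * alt * tan(FOV/2) = 2 * 1957.591 * tan(0.1684243)
swath = 2 * 1957.591 * 0.1700351
swath = 665.7184 km

665.7184 km


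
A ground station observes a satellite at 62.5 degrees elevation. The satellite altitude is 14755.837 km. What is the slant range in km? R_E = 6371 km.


h = 14755.837 km, el = 62.5 deg
d = -R_E*sin(el) + sqrt((R_E*sin(el))^2 + 2*R_E*h + h^2)
d = -6371.0000*sin(1.0908) + sqrt((6371.0000*0.8870108)^2 + 2*6371.0000*14755.837 + 14755.837^2)
d = 15269.8734 km

15269.8734 km


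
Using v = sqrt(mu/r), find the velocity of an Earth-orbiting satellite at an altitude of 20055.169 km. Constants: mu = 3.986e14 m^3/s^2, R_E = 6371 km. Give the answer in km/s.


r = R_E + alt = 6371.0 + 20055.169 = 26426.1690 km = 2.6426169e+07 m
v = sqrt(mu/r) = sqrt(3.986e14 / 2.6426169e+07) = 3883.7525 m/s = 3.8838 km/s

3.8838 km/s


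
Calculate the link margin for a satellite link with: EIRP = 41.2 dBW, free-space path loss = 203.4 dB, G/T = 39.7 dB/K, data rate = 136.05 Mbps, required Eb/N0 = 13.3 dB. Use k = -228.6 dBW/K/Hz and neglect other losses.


C/N0 = EIRP - FSPL + G/T - k = 41.2 - 203.4 + 39.7 - (-228.6)
C/N0 = 106.1000 dB-Hz
R_b = 136.05 Mbps = 1.3605e+08 bps -> 10*log10(R_b) = 81.3370 dB-Hz
Eb/N0 = C/N0 - 10*log10(R_b) = 106.1000 - 81.3370 = 24.7630 dB
Margin = Eb/N0 - Eb/N0_req = 24.7630 - 13.3 = 11.4630 dB (link closes)

11.4630 dB


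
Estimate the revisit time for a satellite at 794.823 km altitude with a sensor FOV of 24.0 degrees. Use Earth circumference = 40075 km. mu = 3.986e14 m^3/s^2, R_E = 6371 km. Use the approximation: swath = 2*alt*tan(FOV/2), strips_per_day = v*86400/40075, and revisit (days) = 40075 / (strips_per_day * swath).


swath = 2*794.823*tan(0.2094395) = 337.8897 km
v = sqrt(mu/r) = 7458.2272 m/s = 7.4582 km/s
strips/day = v*86400/40075 = 7.4582*86400/40075 = 16.0796
coverage/day = strips * swath = 16.0796 * 337.8897 = 5433.1383 km
revisit = 40075 / 5433.1383 = 7.3760 days

7.3760 days


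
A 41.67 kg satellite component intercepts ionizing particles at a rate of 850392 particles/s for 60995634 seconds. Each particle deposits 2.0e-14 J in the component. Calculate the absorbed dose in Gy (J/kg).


Total energy deposited = rate * time * E_per
  = 850392 * 60995634 * 2.0e-14 = 1.0374 J
Dose = E_total / mass = 1.0374 / 41.67
Dose = 0.0248957 Gy

0.0249 Gy


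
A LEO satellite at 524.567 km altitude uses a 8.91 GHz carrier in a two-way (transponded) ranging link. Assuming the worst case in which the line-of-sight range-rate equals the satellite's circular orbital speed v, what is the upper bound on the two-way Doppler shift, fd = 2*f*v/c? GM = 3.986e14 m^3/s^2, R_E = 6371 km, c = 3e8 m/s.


r = 6.895567e+06 m
v = sqrt(mu/r) = 7602.9766 m/s (worst-case radial velocity)
f = 8.91 GHz = 8.91e+09 Hz
fd = 2*f*v/c = 2*8.91e+09*7602.9766/3.0e+08
fd = 451616.8122 Hz

451616.8122 Hz


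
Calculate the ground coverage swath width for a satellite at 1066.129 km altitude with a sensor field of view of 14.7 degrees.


FOV = 14.7 deg = 0.2565634 rad
swath = 2 * alt * tan(FOV/2) = 2 * 1066.129 * tan(0.1282817)
swath = 2 * 1066.129 * 0.12899
swath = 275.0400 km

275.0400 km


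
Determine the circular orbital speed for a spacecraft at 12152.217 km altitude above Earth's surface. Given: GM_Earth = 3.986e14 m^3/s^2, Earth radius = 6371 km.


r = R_E + alt = 6371.0 + 12152.217 = 18523.2170 km = 1.8523217e+07 m
v = sqrt(mu/r) = sqrt(3.986e14 / 1.8523217e+07) = 4638.8512 m/s = 4.6389 km/s

4.6389 km/s


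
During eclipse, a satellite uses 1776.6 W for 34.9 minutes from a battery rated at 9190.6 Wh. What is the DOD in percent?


E_used = P * t / 60 = 1776.6 * 34.9 / 60 = 1033.3890 Wh
DOD = E_used / E_total * 100 = 1033.3890 / 9190.6 * 100
DOD = 11.2440 %

11.2440 %


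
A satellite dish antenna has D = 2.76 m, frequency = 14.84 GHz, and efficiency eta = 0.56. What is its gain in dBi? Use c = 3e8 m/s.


lambda = c/f = 3e8 / 1.484e+10 = 0.02021563 m
G = eta*(pi*D/lambda)^2 = 0.56*(pi*2.76/0.02021563)^2
G = 103022.2971 (linear)
G = 10*log10(103022.2971) = 50.1293 dBi

50.1293 dBi


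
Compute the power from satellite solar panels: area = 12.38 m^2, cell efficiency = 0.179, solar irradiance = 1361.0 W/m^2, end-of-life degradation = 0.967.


P = area * eta * S * degradation
P = 12.38 * 0.179 * 1361.0 * 0.967
P = 2916.4751 W

2916.4751 W


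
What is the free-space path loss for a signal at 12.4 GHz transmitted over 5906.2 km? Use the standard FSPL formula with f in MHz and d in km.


f = 12.4 GHz = 12400.0000 MHz
d = 5906.2 km
FSPL = 32.44 + 20*log10(12400.0000) + 20*log10(5906.2)
FSPL = 32.44 + 81.8684 + 75.4262
FSPL = 189.7346 dB

189.7346 dB


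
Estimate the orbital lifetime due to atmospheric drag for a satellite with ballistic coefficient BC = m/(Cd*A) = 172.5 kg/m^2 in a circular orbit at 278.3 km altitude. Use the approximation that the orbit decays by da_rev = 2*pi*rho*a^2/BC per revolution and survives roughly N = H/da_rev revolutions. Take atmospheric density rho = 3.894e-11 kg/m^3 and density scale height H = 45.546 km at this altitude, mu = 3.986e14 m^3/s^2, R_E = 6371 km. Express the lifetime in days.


a = R_E + alt = 6649.3000 km = 6.6493e+06 m
da_rev = 2*pi*rho*a^2/BC = 2*pi*3.894e-11*(6.6493e+06)^2/172.5 = 62.710256 m per revolution
N = H/da_rev = 45546.0000 m / 62.710256 m = 726.2927 revolutions
P = 2*pi*sqrt(a^3/mu) = 5396.0394 s
lifetime = N*P = 726.2927 * 5396.0394 = 3.919104e+06 s = 45.3600 days

45.3600 days


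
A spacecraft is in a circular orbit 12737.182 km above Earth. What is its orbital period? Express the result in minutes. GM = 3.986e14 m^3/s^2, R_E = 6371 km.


r = 19108.1820 km = 1.9108182e+07 m
T = 2*pi*sqrt(r^3/mu) = 2*pi*sqrt(6.9768295e+21 / 3.986e14)
T = 26286.9546 s = 438.1159 min

438.1159 minutes


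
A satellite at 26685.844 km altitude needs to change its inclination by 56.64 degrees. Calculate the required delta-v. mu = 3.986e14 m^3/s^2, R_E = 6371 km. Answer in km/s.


r = 33056.8440 km = 3.3056844e+07 m
V = sqrt(mu/r) = 3472.4656 m/s
di = 56.64 deg = 0.9885545 rad
dV = 2*V*sin(di/2) = 2*3472.4656*sin(0.4942772)
dV = 3294.6443 m/s = 3.2946 km/s

3.2946 km/s


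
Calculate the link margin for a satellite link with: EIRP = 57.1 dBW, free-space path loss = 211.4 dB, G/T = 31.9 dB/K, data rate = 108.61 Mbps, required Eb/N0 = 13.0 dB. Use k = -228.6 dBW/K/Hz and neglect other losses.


C/N0 = EIRP - FSPL + G/T - k = 57.1 - 211.4 + 31.9 - (-228.6)
C/N0 = 106.2000 dB-Hz
R_b = 108.61 Mbps = 1.0861e+08 bps -> 10*log10(R_b) = 80.3587 dB-Hz
Eb/N0 = C/N0 - 10*log10(R_b) = 106.2000 - 80.3587 = 25.8413 dB
Margin = Eb/N0 - Eb/N0_req = 25.8413 - 13.0 = 12.8413 dB (link closes)

12.8413 dB


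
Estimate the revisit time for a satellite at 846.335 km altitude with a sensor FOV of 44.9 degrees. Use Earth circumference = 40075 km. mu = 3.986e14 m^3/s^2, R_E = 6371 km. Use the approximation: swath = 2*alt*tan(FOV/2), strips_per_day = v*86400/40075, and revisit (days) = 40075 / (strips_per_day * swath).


swath = 2*846.335*tan(0.3918264) = 699.3969 km
v = sqrt(mu/r) = 7431.5639 m/s = 7.4316 km/s
strips/day = v*86400/40075 = 7.4316*86400/40075 = 16.0221
coverage/day = strips * swath = 16.0221 * 699.3969 = 11205.8330 km
revisit = 40075 / 11205.8330 = 3.5763 days

3.5763 days


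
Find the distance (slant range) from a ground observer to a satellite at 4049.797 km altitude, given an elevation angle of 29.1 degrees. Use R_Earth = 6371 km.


h = 4049.797 km, el = 29.1 deg
d = -R_E*sin(el) + sqrt((R_E*sin(el))^2 + 2*R_E*h + h^2)
d = -6371.0000*sin(0.5078908) + sqrt((6371.0000*0.4863354)^2 + 2*6371.0000*4049.797 + 4049.797^2)
d = 5710.8544 km

5710.8544 km


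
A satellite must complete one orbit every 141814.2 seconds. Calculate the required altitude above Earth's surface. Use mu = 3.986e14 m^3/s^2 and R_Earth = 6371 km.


T = 141814.2 s
r = (mu*T^2/(4*pi^2))^(1/3) = (3.986e14 * 141814.2^2 / (4*pi^2))^(1/3)
r = 5.8776763e+07 m = 58776.7631 km
alt = r - R_E = 58776.7631 - 6371 = 52405.7631 km

52405.7631 km


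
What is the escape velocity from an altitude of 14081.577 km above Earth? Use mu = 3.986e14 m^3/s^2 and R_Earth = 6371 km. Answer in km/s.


r = 6371.0 + 14081.577 = 20452.5770 km = 2.0452577e+07 m
v_esc = sqrt(2*mu/r) = sqrt(2*3.986e14 / 2.0452577e+07)
v_esc = 6243.2342 m/s = 6.2432 km/s

6.2432 km/s


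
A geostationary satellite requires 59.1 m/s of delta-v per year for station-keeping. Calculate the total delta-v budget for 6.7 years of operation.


dV = rate * years = 59.1 * 6.7
dV = 395.9700 m/s

395.9700 m/s


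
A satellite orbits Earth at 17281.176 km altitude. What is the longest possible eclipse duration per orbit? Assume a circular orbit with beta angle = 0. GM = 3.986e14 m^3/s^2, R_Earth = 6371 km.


r = 23652.1760 km
T = 603.3463 min
Eclipse fraction = arcsin(R_E/r)/pi = arcsin(6371.0000/23652.1760)/pi
= arcsin(0.2693621)/pi = 0.08681285
Eclipse duration = 0.08681285 * 603.3463 = 52.3782 min

52.3782 minutes


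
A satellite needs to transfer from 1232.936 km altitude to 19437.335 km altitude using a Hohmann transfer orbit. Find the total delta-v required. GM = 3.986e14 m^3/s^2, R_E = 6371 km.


r1 = 7603.9360 km = 7.603936e+06 m
r2 = 25808.3350 km = 2.5808335e+07 m
dv1 = sqrt(mu/r1)*(sqrt(2*r2/(r1+r2)) - 1) = 1758.7603 m/s
dv2 = sqrt(mu/r2)*(1 - sqrt(2*r1/(r1+r2))) = 1278.5975 m/s
total dv = |dv1| + |dv2| = 1758.7603 + 1278.5975 = 3037.3578 m/s = 3.0374 km/s

3.0374 km/s


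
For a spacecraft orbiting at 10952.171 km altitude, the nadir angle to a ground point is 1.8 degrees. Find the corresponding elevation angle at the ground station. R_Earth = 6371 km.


r = R_E + alt = 17323.1710 km
Law of sines in the satellite / Earth-center / ground-point triangle:
  sin(nadir)/R_E = sin(90 + el)/r  =>  cos(el) = (r/R_E)*sin(nadir)
cos(el) = (17323.1710 / 6371.0000) * sin(1.8 deg) = 0.08540793
el = arccos(0.08540793) = 85.1005 deg
(Earth-central angle = 90 - nadir - el = 3.0995 deg)

85.1005 degrees


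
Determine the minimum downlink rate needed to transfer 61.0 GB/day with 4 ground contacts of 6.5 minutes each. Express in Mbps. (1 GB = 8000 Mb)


total contact time = 4 * 6.5 * 60 = 1560.0000 s
data = 61.0 GB = 488000.0000 Mb
rate = 488000.0000 / 1560.0000 = 312.8205 Mbps

312.8205 Mbps


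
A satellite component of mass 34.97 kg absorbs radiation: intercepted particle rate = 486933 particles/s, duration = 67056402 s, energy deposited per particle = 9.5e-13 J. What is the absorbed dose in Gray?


Total energy deposited = rate * time * E_per
  = 486933 * 67056402 * 9.5e-13 = 31.0194 J
Dose = E_total / mass = 31.0194 / 34.97
Dose = 0.8870282 Gy

0.8870 Gy


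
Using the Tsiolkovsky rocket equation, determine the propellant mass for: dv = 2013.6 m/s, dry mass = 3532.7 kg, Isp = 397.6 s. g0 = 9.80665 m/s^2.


ve = Isp * g0 = 397.6 * 9.80665 = 3899.124040 m/s
mass ratio = exp(dv/ve) = exp(2013.6/3899.124040) = 1.67602293
m_prop = m_dry * (mr - 1) = 3532.7 * (1.67602293 - 1)
m_prop = 2388.1862 kg

2388.1862 kg


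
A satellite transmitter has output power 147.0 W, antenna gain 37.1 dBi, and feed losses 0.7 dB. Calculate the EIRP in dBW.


Pt = 147.0 W = 21.6732 dBW
EIRP = Pt_dBW + Gt - losses = 21.6732 + 37.1 - 0.7 = 58.0732 dBW

58.0732 dBW


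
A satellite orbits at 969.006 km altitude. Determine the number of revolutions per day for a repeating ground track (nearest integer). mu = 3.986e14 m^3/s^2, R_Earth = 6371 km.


r = 7.340006e+06 m
T = 2*pi*sqrt(r^3/mu) = 6258.2923 s = 104.3049 min
revs/day = 1440 / 104.3049 = 13.8057
Rounded: 14 revolutions per day

14 revolutions per day


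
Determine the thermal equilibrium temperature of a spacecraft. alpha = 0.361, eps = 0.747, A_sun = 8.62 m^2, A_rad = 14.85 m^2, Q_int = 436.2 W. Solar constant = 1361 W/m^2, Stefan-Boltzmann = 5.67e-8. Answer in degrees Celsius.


Numerator = alpha*S*A_sun + Q_int = 0.361*1361*8.62 + 436.2 = 4671.3870 W
Denominator = eps*sigma*A_rad = 0.747*5.67e-8*14.85 = 6.2897026e-07 W/K^4
T^4 = 7.4270395e+09 K^4
T = 293.5648 K = 20.4148 C

20.4148 degrees Celsius


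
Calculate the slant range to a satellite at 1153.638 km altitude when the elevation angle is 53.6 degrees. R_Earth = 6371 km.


h = 1153.638 km, el = 53.6 deg
d = -R_E*sin(el) + sqrt((R_E*sin(el))^2 + 2*R_E*h + h^2)
d = -6371.0000*sin(0.9354965) + sqrt((6371.0000*0.8048938)^2 + 2*6371.0000*1153.638 + 1153.638^2)
d = 1377.9188 km

1377.9188 km


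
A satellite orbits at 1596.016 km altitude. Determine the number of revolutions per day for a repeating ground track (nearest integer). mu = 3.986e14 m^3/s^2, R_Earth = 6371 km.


r = 7.967016e+06 m
T = 2*pi*sqrt(r^3/mu) = 7077.0906 s = 117.9515 min
revs/day = 1440 / 117.9515 = 12.2084
Rounded: 12 revolutions per day

12 revolutions per day


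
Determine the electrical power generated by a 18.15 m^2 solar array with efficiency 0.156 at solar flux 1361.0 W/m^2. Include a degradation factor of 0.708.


P = area * eta * S * degradation
P = 18.15 * 0.156 * 1361.0 * 0.708
P = 2728.3031 W

2728.3031 W


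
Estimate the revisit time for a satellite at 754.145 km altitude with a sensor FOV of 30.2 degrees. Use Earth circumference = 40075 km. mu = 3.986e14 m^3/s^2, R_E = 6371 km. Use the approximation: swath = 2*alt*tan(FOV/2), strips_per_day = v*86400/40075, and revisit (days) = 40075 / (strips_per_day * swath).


swath = 2*754.145*tan(0.2635447) = 406.9679 km
v = sqrt(mu/r) = 7479.4867 m/s = 7.4795 km/s
strips/day = v*86400/40075 = 7.4795*86400/40075 = 16.1255
coverage/day = strips * swath = 16.1255 * 406.9679 = 6562.5426 km
revisit = 40075 / 6562.5426 = 6.1066 days

6.1066 days


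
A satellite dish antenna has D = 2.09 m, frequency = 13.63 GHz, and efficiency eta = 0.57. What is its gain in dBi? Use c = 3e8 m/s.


lambda = c/f = 3e8 / 1.363e+10 = 0.02201027 m
G = eta*(pi*D/lambda)^2 = 0.57*(pi*2.09/0.02201027)^2
G = 50724.3366 (linear)
G = 10*log10(50724.3366) = 47.0522 dBi

47.0522 dBi


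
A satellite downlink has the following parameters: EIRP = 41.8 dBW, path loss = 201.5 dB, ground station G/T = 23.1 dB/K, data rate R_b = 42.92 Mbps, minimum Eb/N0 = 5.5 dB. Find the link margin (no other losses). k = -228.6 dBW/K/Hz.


C/N0 = EIRP - FSPL + G/T - k = 41.8 - 201.5 + 23.1 - (-228.6)
C/N0 = 92.0000 dB-Hz
R_b = 42.92 Mbps = 4.292e+07 bps -> 10*log10(R_b) = 76.3266 dB-Hz
Eb/N0 = C/N0 - 10*log10(R_b) = 92.0000 - 76.3266 = 15.6734 dB
Margin = Eb/N0 - Eb/N0_req = 15.6734 - 5.5 = 10.1734 dB (link closes)

10.1734 dB


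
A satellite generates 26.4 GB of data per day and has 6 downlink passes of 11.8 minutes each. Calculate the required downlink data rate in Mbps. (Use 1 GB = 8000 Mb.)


total contact time = 6 * 11.8 * 60 = 4248.0000 s
data = 26.4 GB = 211200.0000 Mb
rate = 211200.0000 / 4248.0000 = 49.7175 Mbps

49.7175 Mbps


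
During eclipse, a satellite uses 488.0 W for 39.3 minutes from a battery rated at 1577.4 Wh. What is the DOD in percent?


E_used = P * t / 60 = 488.0 * 39.3 / 60 = 319.6400 Wh
DOD = E_used / E_total * 100 = 319.6400 / 1577.4 * 100
DOD = 20.2637 %

20.2637 %


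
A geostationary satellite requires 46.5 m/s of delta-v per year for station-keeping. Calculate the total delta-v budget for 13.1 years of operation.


dV = rate * years = 46.5 * 13.1
dV = 609.1500 m/s

609.1500 m/s


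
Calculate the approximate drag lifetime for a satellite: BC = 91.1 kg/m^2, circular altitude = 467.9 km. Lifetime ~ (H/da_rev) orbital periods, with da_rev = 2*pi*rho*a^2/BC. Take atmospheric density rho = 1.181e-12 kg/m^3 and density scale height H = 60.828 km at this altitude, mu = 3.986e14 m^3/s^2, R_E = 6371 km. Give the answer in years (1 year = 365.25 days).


a = R_E + alt = 6838.9000 km = 6.8389e+06 m
da_rev = 2*pi*rho*a^2/BC = 2*pi*1.181e-12*(6.8389e+06)^2/91.1 = 3.809640 m per revolution
N = H/da_rev = 60828.0000 m / 3.809640 m = 15966.8646 revolutions
P = 2*pi*sqrt(a^3/mu) = 5628.4732 s
lifetime = N*P = 15966.8646 * 5628.4732 = 8.9869069e+07 s = 1040.1513 days
years = 1040.1513 / 365.25 = 2.8478 years

2.8478 years


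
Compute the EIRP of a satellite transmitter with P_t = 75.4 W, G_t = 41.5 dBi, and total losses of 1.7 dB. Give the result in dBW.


Pt = 75.4 W = 18.7737 dBW
EIRP = Pt_dBW + Gt - losses = 18.7737 + 41.5 - 1.7 = 58.5737 dBW

58.5737 dBW


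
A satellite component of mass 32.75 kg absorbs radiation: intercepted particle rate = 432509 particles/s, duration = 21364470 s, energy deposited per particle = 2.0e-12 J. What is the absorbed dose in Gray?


Total energy deposited = rate * time * E_per
  = 432509 * 21364470 * 2.0e-12 = 18.4807 J
Dose = E_total / mass = 18.4807 / 32.75
Dose = 0.5642947 Gy

0.5643 Gy


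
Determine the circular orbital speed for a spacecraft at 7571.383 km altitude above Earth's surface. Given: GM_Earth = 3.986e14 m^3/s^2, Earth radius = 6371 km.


r = R_E + alt = 6371.0 + 7571.383 = 13942.3830 km = 1.3942383e+07 m
v = sqrt(mu/r) = sqrt(3.986e14 / 1.3942383e+07) = 5346.8764 m/s = 5.3469 km/s

5.3469 km/s


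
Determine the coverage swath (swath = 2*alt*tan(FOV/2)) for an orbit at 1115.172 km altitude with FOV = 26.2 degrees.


FOV = 26.2 deg = 0.4572763 rad
swath = 2 * alt * tan(FOV/2) = 2 * 1115.172 * tan(0.2286381)
swath = 2 * 1115.172 * 0.2327073
swath = 519.0173 km

519.0173 km


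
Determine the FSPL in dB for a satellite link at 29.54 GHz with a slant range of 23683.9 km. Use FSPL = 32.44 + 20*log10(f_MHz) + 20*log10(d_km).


f = 29.54 GHz = 29540.0000 MHz
d = 23683.9 km
FSPL = 32.44 + 20*log10(29540.0000) + 20*log10(23683.9)
FSPL = 32.44 + 89.4082 + 87.4891
FSPL = 209.3373 dB

209.3373 dB


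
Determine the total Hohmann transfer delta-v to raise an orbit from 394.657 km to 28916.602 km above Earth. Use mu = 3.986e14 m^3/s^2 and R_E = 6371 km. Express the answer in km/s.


r1 = 6765.6570 km = 6.765657e+06 m
r2 = 35287.6020 km = 3.5287602e+07 m
dv1 = sqrt(mu/r1)*(sqrt(2*r2/(r1+r2)) - 1) = 2267.8909 m/s
dv2 = sqrt(mu/r2)*(1 - sqrt(2*r1/(r1+r2))) = 1454.4552 m/s
total dv = |dv1| + |dv2| = 2267.8909 + 1454.4552 = 3722.3461 m/s = 3.7223 km/s

3.7223 km/s


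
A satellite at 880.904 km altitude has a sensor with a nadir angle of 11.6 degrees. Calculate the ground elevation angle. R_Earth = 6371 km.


r = R_E + alt = 7251.9040 km
Law of sines in the satellite / Earth-center / ground-point triangle:
  sin(nadir)/R_E = sin(90 + el)/r  =>  cos(el) = (r/R_E)*sin(nadir)
cos(el) = (7251.9040 / 6371.0000) * sin(11.6 deg) = 0.2288805
el = arccos(0.2288805) = 76.7688 deg
(Earth-central angle = 90 - nadir - el = 1.6312 deg)

76.7688 degrees


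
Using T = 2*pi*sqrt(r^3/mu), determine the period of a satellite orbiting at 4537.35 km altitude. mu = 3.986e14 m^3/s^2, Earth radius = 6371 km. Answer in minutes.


r = 10908.3500 km = 1.090835e+07 m
T = 2*pi*sqrt(r^3/mu) = 2*pi*sqrt(1.2980075e+21 / 3.986e14)
T = 11338.3489 s = 188.9725 min

188.9725 minutes


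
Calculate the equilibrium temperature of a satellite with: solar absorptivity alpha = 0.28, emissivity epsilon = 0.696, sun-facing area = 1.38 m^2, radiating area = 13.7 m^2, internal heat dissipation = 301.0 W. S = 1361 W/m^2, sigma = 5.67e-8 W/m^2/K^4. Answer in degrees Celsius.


Numerator = alpha*S*A_sun + Q_int = 0.28*1361*1.38 + 301.0 = 826.8904 W
Denominator = eps*sigma*A_rad = 0.696*5.67e-8*13.7 = 5.4064584e-07 W/K^4
T^4 = 1.5294493e+09 K^4
T = 197.7579 K = -75.3921 C

-75.3921 degrees Celsius


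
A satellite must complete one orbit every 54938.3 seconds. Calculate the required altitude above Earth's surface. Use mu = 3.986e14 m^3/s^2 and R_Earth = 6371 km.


T = 54938.3 s
r = (mu*T^2/(4*pi^2))^(1/3) = (3.986e14 * 54938.3^2 / (4*pi^2))^(1/3)
r = 3.1235083e+07 m = 31235.0829 km
alt = r - R_E = 31235.0829 - 6371 = 24864.0829 km

24864.0829 km


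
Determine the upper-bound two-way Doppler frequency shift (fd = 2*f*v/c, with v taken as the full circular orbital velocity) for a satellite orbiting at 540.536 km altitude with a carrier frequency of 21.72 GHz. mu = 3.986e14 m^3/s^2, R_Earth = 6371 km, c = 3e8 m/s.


r = 6.911536e+06 m
v = sqrt(mu/r) = 7594.1883 m/s (worst-case radial velocity)
f = 21.72 GHz = 2.172e+10 Hz
fd = 2*f*v/c = 2*2.172e+10*7594.1883/3.0e+08
fd = 1.0996385e+06 Hz

1.0996e+06 Hz


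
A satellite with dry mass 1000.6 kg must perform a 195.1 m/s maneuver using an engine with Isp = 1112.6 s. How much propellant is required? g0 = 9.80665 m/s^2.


ve = Isp * g0 = 1112.6 * 9.80665 = 10910.878790 m/s
mass ratio = exp(dv/ve) = exp(195.1/10910.878790) = 1.01804206
m_prop = m_dry * (mr - 1) = 1000.6 * (1.01804206 - 1)
m_prop = 18.0529 kg

18.0529 kg


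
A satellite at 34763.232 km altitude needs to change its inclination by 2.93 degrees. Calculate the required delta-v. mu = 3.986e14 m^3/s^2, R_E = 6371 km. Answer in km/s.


r = 41134.2320 km = 4.1134232e+07 m
V = sqrt(mu/r) = 3112.9128 m/s
di = 2.93 deg = 0.05113815 rad
dV = 2*V*sin(di/2) = 2*3112.9128*sin(0.02556907)
dV = 159.1712 m/s = 0.1591712 km/s

0.1592 km/s


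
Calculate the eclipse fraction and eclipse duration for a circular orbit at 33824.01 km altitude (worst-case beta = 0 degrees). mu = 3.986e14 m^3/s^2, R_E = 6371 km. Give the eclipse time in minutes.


r = 40195.0100 km
T = 1336.6515 min
Eclipse fraction = arcsin(R_E/r)/pi = arcsin(6371.0000/40195.0100)/pi
= arcsin(0.1585023)/pi = 0.05066652
Eclipse duration = 0.05066652 * 1336.6515 = 67.7235 min

67.7235 minutes


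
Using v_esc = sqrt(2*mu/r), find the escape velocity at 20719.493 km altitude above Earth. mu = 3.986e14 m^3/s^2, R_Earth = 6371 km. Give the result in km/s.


r = 6371.0 + 20719.493 = 27090.4930 km = 2.7090493e+07 m
v_esc = sqrt(2*mu/r) = sqrt(2*3.986e14 / 2.7090493e+07)
v_esc = 5424.6933 m/s = 5.4247 km/s

5.4247 km/s


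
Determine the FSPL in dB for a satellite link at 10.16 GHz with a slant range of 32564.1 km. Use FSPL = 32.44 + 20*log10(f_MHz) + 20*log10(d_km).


f = 10.16 GHz = 10160.0000 MHz
d = 32564.1 km
FSPL = 32.44 + 20*log10(10160.0000) + 20*log10(32564.1)
FSPL = 32.44 + 80.1379 + 90.2548
FSPL = 202.8327 dB

202.8327 dB


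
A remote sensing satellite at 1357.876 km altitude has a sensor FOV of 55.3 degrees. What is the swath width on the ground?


FOV = 55.3 deg = 0.9651671 rad
swath = 2 * alt * tan(FOV/2) = 2 * 1357.876 * tan(0.4825835)
swath = 2 * 1357.876 * 0.523899
swath = 1422.7799 km

1422.7799 km


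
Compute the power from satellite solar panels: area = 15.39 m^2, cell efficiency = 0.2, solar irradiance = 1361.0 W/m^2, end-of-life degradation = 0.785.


P = area * eta * S * degradation
P = 15.39 * 0.2 * 1361.0 * 0.785
P = 3288.4890 W

3288.4890 W


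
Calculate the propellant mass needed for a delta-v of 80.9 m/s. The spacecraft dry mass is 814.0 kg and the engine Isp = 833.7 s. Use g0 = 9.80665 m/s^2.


ve = Isp * g0 = 833.7 * 9.80665 = 8175.804105 m/s
mass ratio = exp(dv/ve) = exp(80.9/8175.804105) = 1.00994417
m_prop = m_dry * (mr - 1) = 814.0 * (1.00994417 - 1)
m_prop = 8.0946 kg

8.0946 kg


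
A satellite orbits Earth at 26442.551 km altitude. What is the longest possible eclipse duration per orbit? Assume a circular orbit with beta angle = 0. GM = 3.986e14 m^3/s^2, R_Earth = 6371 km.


r = 32813.5510 km
T = 985.9158 min
Eclipse fraction = arcsin(R_E/r)/pi = arcsin(6371.0000/32813.5510)/pi
= arcsin(0.1941576)/pi = 0.06219731
Eclipse duration = 0.06219731 * 985.9158 = 61.3213 min

61.3213 minutes


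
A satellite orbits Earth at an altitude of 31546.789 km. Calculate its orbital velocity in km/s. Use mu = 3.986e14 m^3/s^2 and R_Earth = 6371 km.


r = R_E + alt = 6371.0 + 31546.789 = 37917.7890 km = 3.7917789e+07 m
v = sqrt(mu/r) = sqrt(3.986e14 / 3.7917789e+07) = 3242.2548 m/s = 3.2423 km/s

3.2423 km/s


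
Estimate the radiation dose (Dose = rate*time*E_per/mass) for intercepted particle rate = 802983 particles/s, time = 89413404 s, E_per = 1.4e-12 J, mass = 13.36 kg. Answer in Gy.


Total energy deposited = rate * time * E_per
  = 802983 * 89413404 * 1.4e-12 = 100.5164 J
Dose = E_total / mass = 100.5164 / 13.36
Dose = 7.5237 Gy

7.5237 Gy


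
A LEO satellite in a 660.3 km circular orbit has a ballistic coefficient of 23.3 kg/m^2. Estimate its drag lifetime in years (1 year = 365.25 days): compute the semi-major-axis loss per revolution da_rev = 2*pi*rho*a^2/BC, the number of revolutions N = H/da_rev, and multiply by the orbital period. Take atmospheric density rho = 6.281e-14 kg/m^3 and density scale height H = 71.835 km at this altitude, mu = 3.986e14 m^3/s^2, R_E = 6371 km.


a = R_E + alt = 7031.3000 km = 7.0313e+06 m
da_rev = 2*pi*rho*a^2/BC = 2*pi*6.281e-14*(7.0313e+06)^2/23.3 = 0.837382724 m per revolution
N = H/da_rev = 71835.0000 m / 0.837382724 m = 85785.1469 revolutions
P = 2*pi*sqrt(a^3/mu) = 5867.6563 s
lifetime = N*P = 85785.1469 * 5867.6563 = 5.0335775e+08 s = 5825.8999 days
years = 5825.8999 / 365.25 = 15.9504 years

15.9504 years


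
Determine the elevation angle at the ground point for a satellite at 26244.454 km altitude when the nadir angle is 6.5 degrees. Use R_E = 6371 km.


r = R_E + alt = 32615.4540 km
Law of sines in the satellite / Earth-center / ground-point triangle:
  sin(nadir)/R_E = sin(90 + el)/r  =>  cos(el) = (r/R_E)*sin(nadir)
cos(el) = (32615.4540 / 6371.0000) * sin(6.5 deg) = 0.5795282
el = arccos(0.5795282) = 54.5826 deg
(Earth-central angle = 90 - nadir - el = 28.9174 deg)

54.5826 degrees


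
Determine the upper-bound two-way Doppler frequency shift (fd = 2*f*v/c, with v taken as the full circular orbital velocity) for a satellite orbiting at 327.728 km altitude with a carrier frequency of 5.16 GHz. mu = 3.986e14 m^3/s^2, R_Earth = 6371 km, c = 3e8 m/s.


r = 6.698728e+06 m
v = sqrt(mu/r) = 7713.8728 m/s (worst-case radial velocity)
f = 5.16 GHz = 5.16e+09 Hz
fd = 2*f*v/c = 2*5.16e+09*7713.8728/3.0e+08
fd = 265357.2256 Hz

265357.2256 Hz


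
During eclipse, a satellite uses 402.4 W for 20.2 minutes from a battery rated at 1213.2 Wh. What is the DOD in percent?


E_used = P * t / 60 = 402.4 * 20.2 / 60 = 135.4747 Wh
DOD = E_used / E_total * 100 = 135.4747 / 1213.2 * 100
DOD = 11.1667 %

11.1667 %


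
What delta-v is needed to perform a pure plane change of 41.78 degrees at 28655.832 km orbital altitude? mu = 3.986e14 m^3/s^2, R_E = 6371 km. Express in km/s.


r = 35026.8320 km = 3.5026832e+07 m
V = sqrt(mu/r) = 3373.4029 m/s
di = 41.78 deg = 0.7291986 rad
dV = 2*V*sin(di/2) = 2*3373.4029*sin(0.3645993)
dV = 2405.7419 m/s = 2.4057 km/s

2.4057 km/s
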